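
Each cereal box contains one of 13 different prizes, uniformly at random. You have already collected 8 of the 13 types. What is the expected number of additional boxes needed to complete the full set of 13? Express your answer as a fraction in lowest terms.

Starting from 8 distinct types, each trial gives a new one with probability (13−i)/13 when i types are held, so the wait for the next new type is 13/(13−i).
E = 13/5 + 13/4 + 13/3 + 13/2 + 13/1 = 1781/60.

1781/60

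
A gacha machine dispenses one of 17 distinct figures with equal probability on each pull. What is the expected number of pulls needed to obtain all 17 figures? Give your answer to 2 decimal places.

58.47

After i distinct types are collected, each trial gives a new one with probability (17−i)/17, so the expected wait for the next new type is 17/(17−i).
E = 17/17 + 17/16 + 17/15 + 17/14 + 17/13 + 17/12 + 17/11 + 17/10 + 17/9 + 17/8 + 17/7 + 17/6 + 17/5 + 17/4 + 17/3 + 17/2 + 17/1 = 42142223/720720 ≈ 58.47.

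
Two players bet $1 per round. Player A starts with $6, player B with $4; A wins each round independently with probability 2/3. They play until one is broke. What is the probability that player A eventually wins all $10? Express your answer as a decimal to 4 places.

Let r = q/p = (1/3)/(2/3) = 1/2. The recurrence P(i) = p·P(i+1) + q·P(i−1) with P(0)=0, P(10)=1 gives P(i) = (1 − r^i)/(1 − r^10).
P(6) = (1 − (1/2)^6) / (1 − (1/2)^10) = 336/341 ≈ 0.9853.

0.9853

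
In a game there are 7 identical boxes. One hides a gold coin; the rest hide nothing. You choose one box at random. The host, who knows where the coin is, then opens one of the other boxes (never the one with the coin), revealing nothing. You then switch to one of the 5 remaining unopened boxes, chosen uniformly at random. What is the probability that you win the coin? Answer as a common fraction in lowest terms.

Your original box holds the coin with probability 1/7, so the other 6 collectively hold it with probability 6/7.
The host can always find an empty box to open, so this doesn't change that 6/7; it is now spread over the 5 remaining unopened boxes.
P(win by switching) = (6/7) · (1/5) = 6/35.

6/35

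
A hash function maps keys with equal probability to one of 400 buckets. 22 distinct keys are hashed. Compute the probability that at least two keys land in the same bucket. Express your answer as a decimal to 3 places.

It's easier to compute the probability that all 22 are distinct.
P(all distinct) = 400/400 · 399/400 · ··· · 379/400 ≈ 0.555.
So the probability of at least one match is 1 − 0.555 = 0.445.

0.445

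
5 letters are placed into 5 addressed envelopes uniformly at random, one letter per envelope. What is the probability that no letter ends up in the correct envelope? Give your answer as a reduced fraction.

This is the derangement probability: permutations of 5 with no fixed point.
D(5) = 5! · (1 − 1/1! + 1/2! − ··· + (−1)^5/5!) = 44.
P = 44/120 = 11/30.

11/30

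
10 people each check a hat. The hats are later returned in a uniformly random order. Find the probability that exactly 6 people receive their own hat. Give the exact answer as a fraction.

Choose which 6 of the 10 are fixed: C(10,6) = 210 ways.
The remaining 4 must have no fixed point: D(4) = 9.
P = 210·9/3628800 = 1/1920.

1/1920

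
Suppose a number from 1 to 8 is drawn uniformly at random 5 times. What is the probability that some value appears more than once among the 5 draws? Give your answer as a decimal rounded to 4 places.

0.7949

P(all 5 different) = 8/8 · 7/8 · ··· · 4/8 ≈ 0.2051.
P(at least two equal) = 1 − 0.2051 = 0.7949.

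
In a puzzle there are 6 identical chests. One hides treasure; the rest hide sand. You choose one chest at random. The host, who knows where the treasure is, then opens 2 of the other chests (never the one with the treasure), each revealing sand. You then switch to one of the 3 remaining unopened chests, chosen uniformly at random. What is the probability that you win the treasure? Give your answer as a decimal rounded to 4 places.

Your original chest holds the treasure with probability 1/6, so the other 5 collectively hold it with probability 5/6.
The host can always find 2 empty chests to open, so the reveals don't change that 5/6; it is now spread over the 3 remaining unopened chests.
P(win by switching) = (5/6) · (1/3) = 5/18 ≈ 0.2778.

0.2778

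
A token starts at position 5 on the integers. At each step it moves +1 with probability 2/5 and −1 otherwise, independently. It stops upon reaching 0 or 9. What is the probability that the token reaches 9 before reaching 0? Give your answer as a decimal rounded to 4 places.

0.1761

Let r = q/p = (3/5)/(2/5) = 3/2. The recurrence P(i) = p·P(i+1) + q·P(i−1) with P(0)=0, P(9)=1 gives P(i) = (1 − r^i)/(1 − r^9).
P(5) = (1 − (3/2)^5) / (1 − (3/2)^9) = 3376/19171 ≈ 0.1761.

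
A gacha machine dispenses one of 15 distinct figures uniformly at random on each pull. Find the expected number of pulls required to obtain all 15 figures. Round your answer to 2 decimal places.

49.77

After i distinct types are collected, each trial gives a new one with probability (15−i)/15, so the expected wait for the next new type is 15/(15−i).
E = 15/15 + 15/14 + 15/13 + 15/12 + 15/11 + 15/10 + 15/9 + 15/8 + 15/7 + 15/6 + 15/5 + 15/4 + 15/3 + 15/2 + 15/1 = 1195757/24024 ≈ 49.77.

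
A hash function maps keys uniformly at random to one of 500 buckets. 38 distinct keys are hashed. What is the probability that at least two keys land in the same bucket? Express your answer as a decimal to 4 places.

0.7637

It's easier to compute the probability that all 38 are distinct.
P(all distinct) = 500/500 · 499/500 · ··· · 463/500 ≈ 0.2363.
So the probability of at least one match is 1 − 0.2363 = 0.7637.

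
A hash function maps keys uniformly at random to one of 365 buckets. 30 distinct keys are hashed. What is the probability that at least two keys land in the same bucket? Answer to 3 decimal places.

0.706

It's easier to compute the probability that all 30 are distinct.
P(all distinct) = 365/365 · 364/365 · ··· · 336/365 ≈ 0.294.
So the probability of at least one match is 1 − 0.294 = 0.706.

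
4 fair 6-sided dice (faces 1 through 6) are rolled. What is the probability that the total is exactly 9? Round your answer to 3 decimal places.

0.043

There are 6^4 = 1296 equally likely outcomes.
The number of ordered 4-tuples from {1,…,6} summing to 9 is 56.
P(sum = 9) = 56/1296 = 7/162 ≈ 0.043.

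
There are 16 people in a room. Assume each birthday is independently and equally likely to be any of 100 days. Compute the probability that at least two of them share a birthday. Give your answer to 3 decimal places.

It's easier to compute the probability that all 16 are distinct.
P(all distinct) = 100/100 · 99/100 · ··· · 85/100 ≈ 0.282.
So the probability of at least one match is 1 − 0.282 = 0.718.

0.718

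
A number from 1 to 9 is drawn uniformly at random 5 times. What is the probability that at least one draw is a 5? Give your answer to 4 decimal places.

P(no draw is a 5) = (8/9)^5 ≈ 0.5549.
P(at least one) = 1 − 0.5549 = 0.4451.

0.4451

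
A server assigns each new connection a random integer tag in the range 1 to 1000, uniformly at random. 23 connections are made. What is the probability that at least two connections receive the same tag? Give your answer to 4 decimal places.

0.2250

It's easier to compute the probability that all 23 are distinct.
P(all distinct) = 1000/1000 · 999/1000 · ··· · 978/1000 ≈ 0.7750.
So the probability of at least one match is 1 − 0.7750 = 0.2250.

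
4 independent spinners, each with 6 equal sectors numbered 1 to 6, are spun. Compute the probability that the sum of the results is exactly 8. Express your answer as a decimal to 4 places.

There are 6^4 = 1296 equally likely outcomes.
The number of ordered 4-tuples from {1,…,6} summing to 8 is 35.
P(sum = 8) = 35/1296 ≈ 0.0270.

0.0270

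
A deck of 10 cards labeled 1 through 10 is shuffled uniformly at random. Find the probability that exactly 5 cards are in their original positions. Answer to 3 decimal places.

Choose which 5 of the 10 are fixed: C(10,5) = 252 ways.
The remaining 5 must have no fixed point: D(5) = 44.
P = 252·44/3628800 = 11/3600 ≈ 0.003.

0.003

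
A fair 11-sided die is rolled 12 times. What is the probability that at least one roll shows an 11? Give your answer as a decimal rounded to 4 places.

0.6814

P(no roll shows an 11) = (10/11)^12 ≈ 0.3186.
P(at least one) = 1 − 0.3186 = 0.6814.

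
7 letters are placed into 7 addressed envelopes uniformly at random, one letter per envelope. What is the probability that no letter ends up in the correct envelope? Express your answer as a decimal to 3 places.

0.368

This is the derangement probability: permutations of 7 with no fixed point.
D(7) = 7! · (1 − 1/1! + 1/2! − ··· + (−1)^7/7!) = 1854.
P = 1854/5040 = 103/280 ≈ 0.368.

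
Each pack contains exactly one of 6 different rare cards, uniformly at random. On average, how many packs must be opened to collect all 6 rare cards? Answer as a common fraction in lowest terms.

After i distinct types are collected, each trial gives a new one with probability (6−i)/6, so the expected wait for the next new type is 6/(6−i).
E = 6/6 + 6/5 + 6/4 + 6/3 + 6/2 + 6/1 = 147/10.

147/10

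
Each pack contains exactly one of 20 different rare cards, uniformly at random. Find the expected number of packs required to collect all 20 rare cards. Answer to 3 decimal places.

After i distinct types are collected, each trial gives a new one with probability (20−i)/20, so the expected wait for the next new type is 20/(20−i).
E = 20/20 + 20/19 + 20/18 + 20/17 + 20/16 + 20/15 + 20/14 + 20/13 + 20/12 + 20/11 + 20/10 + 20/9 + 20/8 + 20/7 + 20/6 + 20/5 + 20/4 + 20/3 + 20/2 + 20/1 = 279175675/3879876 ≈ 71.955.

71.955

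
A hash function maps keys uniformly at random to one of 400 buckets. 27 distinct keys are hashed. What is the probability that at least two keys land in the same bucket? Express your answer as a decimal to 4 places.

It's easier to compute the probability that all 27 are distinct.
P(all distinct) = 400/400 · 399/400 · ··· · 374/400 ≈ 0.4076.
So the probability of at least one match is 1 − 0.4076 = 0.5924.

0.5924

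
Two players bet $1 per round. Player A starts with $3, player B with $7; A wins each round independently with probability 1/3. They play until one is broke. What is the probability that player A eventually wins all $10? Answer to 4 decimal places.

0.0068

Let r = q/p = (2/3)/(1/3) = 2. The recurrence P(i) = p·P(i+1) + q·P(i−1) with P(0)=0, P(10)=1 gives P(i) = (1 − r^i)/(1 − r^10).
P(3) = (1 − (2)^3) / (1 − (2)^10) = 7/1023 ≈ 0.0068.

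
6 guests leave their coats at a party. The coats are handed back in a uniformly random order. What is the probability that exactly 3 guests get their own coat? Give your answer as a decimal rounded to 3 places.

0.056

Choose which 3 of the 6 are fixed: C(6,3) = 20 ways.
The remaining 3 must have no fixed point: D(3) = 2.
P = 20·2/720 = 1/18 ≈ 0.056.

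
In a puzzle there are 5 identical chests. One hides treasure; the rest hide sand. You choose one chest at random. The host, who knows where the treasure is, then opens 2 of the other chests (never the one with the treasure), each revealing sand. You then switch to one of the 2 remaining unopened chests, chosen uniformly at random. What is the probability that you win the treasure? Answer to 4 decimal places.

0.4000

Your original chest holds the treasure with probability 1/5, so the other 4 collectively hold it with probability 4/5.
The host can always find 2 empty chests to open, so the reveals don't change that 4/5; it is now spread over the 2 remaining unopened chests.
P(win by switching) = (4/5) · (1/2) = 2/5 ≈ 0.4000.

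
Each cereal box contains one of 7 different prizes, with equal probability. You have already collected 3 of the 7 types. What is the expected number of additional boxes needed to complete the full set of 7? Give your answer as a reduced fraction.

175/12

Starting from 3 distinct types, each trial gives a new one with probability (7−i)/7 when i types are held, so the wait for the next new type is 7/(7−i).
E = 7/4 + 7/3 + 7/2 + 7/1 = 175/12.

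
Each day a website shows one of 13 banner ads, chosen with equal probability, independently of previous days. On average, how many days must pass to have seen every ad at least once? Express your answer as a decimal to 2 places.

41.34

After i distinct types are collected, each trial gives a new one with probability (13−i)/13, so the expected wait for the next new type is 13/(13−i).
E = 13/13 + 13/12 + 13/11 + 13/10 + 13/9 + 13/8 + 13/7 + 13/6 + 13/5 + 13/4 + 13/3 + 13/2 + 13/1 = 1145993/27720 ≈ 41.34.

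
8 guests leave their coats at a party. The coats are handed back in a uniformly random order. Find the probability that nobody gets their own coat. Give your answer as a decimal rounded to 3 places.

0.368

This is the derangement probability: permutations of 8 with no fixed point.
D(8) = 8! · (1 − 1/1! + 1/2! − ··· + (−1)^8/8!) = 14833.
P = 14833/40320 = 2119/5760 ≈ 0.368.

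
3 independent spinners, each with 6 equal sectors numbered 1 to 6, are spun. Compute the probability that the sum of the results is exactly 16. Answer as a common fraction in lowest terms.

There are 6^3 = 216 equally likely outcomes.
The number of ordered 3-tuples from {1,…,6} summing to 16 is 6.
P(sum = 16) = 6/216 = 1/36.

1/36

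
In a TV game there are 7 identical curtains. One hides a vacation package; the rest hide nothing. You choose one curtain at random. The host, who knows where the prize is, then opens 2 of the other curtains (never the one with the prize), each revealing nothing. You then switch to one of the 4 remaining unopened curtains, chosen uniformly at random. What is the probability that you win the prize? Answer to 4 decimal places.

Your original curtain holds the prize with probability 1/7, so the other 6 collectively hold it with probability 6/7.
The host can always find 2 empty curtains to open, so the reveals don't change that 6/7; it is now spread over the 4 remaining unopened curtains.
P(win by switching) = (6/7) · (1/4) = 3/14 ≈ 0.2143.

0.2143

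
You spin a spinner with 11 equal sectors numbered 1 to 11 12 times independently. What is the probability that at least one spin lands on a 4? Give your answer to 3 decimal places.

P(no spin lands on a 4) = (10/11)^12 ≈ 0.319.
P(at least one) = 1 − 0.319 = 0.681.

0.681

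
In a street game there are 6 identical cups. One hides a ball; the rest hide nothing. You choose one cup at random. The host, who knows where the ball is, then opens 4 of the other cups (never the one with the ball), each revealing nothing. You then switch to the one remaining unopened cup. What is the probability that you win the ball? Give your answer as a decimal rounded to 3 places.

0.833

Your original cup holds the ball with probability 1/6, so the other 5 collectively hold it with probability 5/6.
The host can always find 4 empty cups to open, so the reveals don't change that 5/6; it is now spread over the 1 remaining unopened cup.
P(win by switching) = (5/6) · (1/1) = 5/6 ≈ 0.833.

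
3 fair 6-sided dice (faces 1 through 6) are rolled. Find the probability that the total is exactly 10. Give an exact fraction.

1/8

There are 6^3 = 216 equally likely outcomes.
The number of ordered 3-tuples from {1,…,6} summing to 10 is 27.
P(sum = 10) = 27/216 = 1/8.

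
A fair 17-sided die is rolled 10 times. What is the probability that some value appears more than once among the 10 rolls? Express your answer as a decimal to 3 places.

0.965

P(all 10 different) = 17/17 · 16/17 · ··· · 8/17 ≈ 0.035.
P(at least two equal) = 1 − 0.035 = 0.965.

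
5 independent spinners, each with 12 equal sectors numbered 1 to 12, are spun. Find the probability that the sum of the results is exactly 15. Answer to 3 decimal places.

There are 12^5 = 248832 equally likely outcomes.
The number of ordered 5-tuples from {1,…,12} summing to 15 is 1001.
P(sum = 15) = 1001/248832 ≈ 0.004.

0.004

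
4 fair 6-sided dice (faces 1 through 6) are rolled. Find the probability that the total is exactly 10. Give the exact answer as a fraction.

There are 6^4 = 1296 equally likely outcomes.
The number of ordered 4-tuples from {1,…,6} summing to 10 is 80.
P(sum = 10) = 80/1296 = 5/81.

5/81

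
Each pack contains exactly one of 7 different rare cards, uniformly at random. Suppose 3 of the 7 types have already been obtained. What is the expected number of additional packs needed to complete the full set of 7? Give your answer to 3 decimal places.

Starting from 3 distinct types, each trial gives a new one with probability (7−i)/7 when i types are held, so the wait for the next new type is 7/(7−i).
E = 7/4 + 7/3 + 7/2 + 7/1 = 175/12 ≈ 14.583.

14.583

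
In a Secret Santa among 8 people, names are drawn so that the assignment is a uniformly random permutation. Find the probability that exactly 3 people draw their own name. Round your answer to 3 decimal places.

0.061

Choose which 3 of the 8 are fixed: C(8,3) = 56 ways.
The remaining 5 must have no fixed point: D(5) = 44.
P = 56·44/40320 = 11/180 ≈ 0.061.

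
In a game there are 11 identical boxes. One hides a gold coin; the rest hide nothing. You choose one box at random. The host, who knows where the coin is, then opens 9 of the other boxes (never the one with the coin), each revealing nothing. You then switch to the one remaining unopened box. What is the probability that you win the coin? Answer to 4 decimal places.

0.9091

Your original box holds the coin with probability 1/11, so the other 10 collectively hold it with probability 10/11.
The host can always find 9 empty boxes to open, so the reveals don't change that 10/11; it is now spread over the 1 remaining unopened box.
P(win by switching) = (10/11) · (1/1) = 10/11 ≈ 0.9091.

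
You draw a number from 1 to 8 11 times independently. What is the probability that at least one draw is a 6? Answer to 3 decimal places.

P(no draw is a 6) = (7/8)^11 ≈ 0.230.
P(at least one) = 1 − 0.230 = 0.770.

0.770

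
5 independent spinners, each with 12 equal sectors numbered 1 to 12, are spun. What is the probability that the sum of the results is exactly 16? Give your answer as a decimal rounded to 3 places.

0.005

There are 12^5 = 248832 equally likely outcomes.
The number of ordered 5-tuples from {1,…,12} summing to 16 is 1365.
P(sum = 16) = 1365/248832 = 455/82944 ≈ 0.005.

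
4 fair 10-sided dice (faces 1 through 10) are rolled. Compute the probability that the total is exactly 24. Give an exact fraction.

633/10000

There are 10^4 = 10000 equally likely outcomes.
The number of ordered 4-tuples from {1,…,10} summing to 24 is 633.
P(sum = 24) = 633/10000.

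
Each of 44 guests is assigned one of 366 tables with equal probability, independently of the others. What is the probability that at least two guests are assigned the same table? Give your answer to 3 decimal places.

It's easier to compute the probability that all 44 are distinct.
P(all distinct) = 366/366 · 365/366 · ··· · 323/366 ≈ 0.068.
So the probability of at least one match is 1 − 0.068 = 0.932.

0.932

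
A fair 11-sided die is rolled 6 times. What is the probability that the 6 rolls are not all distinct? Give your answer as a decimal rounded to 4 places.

P(all 6 different) = 11/11 · 10/11 · ··· · 6/11 ≈ 0.1878.
P(at least two equal) = 1 − 0.1878 = 0.8122.

0.8122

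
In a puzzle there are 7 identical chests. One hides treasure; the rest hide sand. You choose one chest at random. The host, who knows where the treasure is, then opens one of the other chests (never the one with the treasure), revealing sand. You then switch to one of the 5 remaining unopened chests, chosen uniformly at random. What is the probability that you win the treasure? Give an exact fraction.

6/35

Your original chest holds the treasure with probability 1/7, so the other 6 collectively hold it with probability 6/7.
The host can always find an empty chest to open, so this doesn't change that 6/7; it is now spread over the 5 remaining unopened chests.
P(win by switching) = (6/7) · (1/5) = 6/35.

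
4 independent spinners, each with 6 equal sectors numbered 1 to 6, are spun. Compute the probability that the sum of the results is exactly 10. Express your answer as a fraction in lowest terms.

5/81

There are 6^4 = 1296 equally likely outcomes.
The number of ordered 4-tuples from {1,…,6} summing to 10 is 80.
P(sum = 10) = 80/1296 = 5/81.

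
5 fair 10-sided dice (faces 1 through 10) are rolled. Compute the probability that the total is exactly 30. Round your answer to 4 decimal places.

0.0563

There are 10^5 = 100000 equally likely outcomes.
The number of ordered 5-tuples from {1,…,10} summing to 30 is 5631.
P(sum = 30) = 5631/100000 ≈ 0.0563.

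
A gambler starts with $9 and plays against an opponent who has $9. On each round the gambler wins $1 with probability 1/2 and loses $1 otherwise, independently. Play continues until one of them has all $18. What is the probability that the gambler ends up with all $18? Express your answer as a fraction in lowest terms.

1/2

With a fair step, P(i) = ½P(i−1) + ½P(i+1) with P(0)=0, P(18)=1 has the linear solution P(i) = i/18.
P(9) = 9/18 = 1/2.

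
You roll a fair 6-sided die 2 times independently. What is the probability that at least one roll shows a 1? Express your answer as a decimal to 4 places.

0.3056

P(no roll shows a 1) = (5/6)^2 ≈ 0.6944.
P(at least one) = 1 − 0.6944 = 0.3056.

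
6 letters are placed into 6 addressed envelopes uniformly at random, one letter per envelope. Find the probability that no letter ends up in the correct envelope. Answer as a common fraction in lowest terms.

This is the derangement probability: permutations of 6 with no fixed point.
D(6) = 6! · (1 − 1/1! + 1/2! − ··· + (−1)^6/6!) = 265.
P = 265/720 = 53/144.

53/144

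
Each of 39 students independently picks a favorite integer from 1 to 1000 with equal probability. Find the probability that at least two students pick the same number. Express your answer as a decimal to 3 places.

It's easier to compute the probability that all 39 are distinct.
P(all distinct) = 1000/1000 · 999/1000 · ··· · 962/1000 ≈ 0.472.
So the probability of at least one match is 1 − 0.472 = 0.528.

0.528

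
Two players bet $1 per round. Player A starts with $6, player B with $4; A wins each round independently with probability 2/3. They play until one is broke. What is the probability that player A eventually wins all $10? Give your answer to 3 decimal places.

0.985

Let r = q/p = (1/3)/(2/3) = 1/2. The recurrence P(i) = p·P(i+1) + q·P(i−1) with P(0)=0, P(10)=1 gives P(i) = (1 − r^i)/(1 − r^10).
P(6) = (1 − (1/2)^6) / (1 − (1/2)^10) = 336/341 ≈ 0.985.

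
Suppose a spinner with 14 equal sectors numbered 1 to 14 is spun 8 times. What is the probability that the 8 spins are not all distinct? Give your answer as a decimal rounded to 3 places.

0.918

P(all 8 different) = 14/14 · 13/14 · ··· · 7/14 ≈ 0.082.
P(at least two equal) = 1 − 0.082 = 0.918.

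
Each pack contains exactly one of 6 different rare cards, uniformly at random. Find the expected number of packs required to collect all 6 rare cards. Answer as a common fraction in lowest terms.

After i distinct types are collected, each trial gives a new one with probability (6−i)/6, so the expected wait for the next new type is 6/(6−i).
E = 6/6 + 6/5 + 6/4 + 6/3 + 6/2 + 6/1 = 147/10.

147/10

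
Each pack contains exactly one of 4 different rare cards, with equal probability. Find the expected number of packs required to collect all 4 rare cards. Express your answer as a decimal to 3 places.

8.333

After i distinct types are collected, each trial gives a new one with probability (4−i)/4, so the expected wait for the next new type is 4/(4−i).
E = 4/4 + 4/3 + 4/2 + 4/1 = 25/3 ≈ 8.333.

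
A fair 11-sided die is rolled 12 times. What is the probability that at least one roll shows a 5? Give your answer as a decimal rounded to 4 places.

0.6814

P(no roll shows a 5) = (10/11)^12 ≈ 0.3186.
P(at least one) = 1 − 0.3186 = 0.6814.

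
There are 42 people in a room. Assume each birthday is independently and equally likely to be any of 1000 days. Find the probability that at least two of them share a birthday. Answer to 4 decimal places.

0.5824

It's easier to compute the probability that all 42 are distinct.
P(all distinct) = 1000/1000 · 999/1000 · ··· · 959/1000 ≈ 0.4176.
So the probability of at least one match is 1 − 0.4176 = 0.5824.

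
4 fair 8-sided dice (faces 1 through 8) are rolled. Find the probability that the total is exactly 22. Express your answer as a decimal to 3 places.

0.060

There are 8^4 = 4096 equally likely outcomes.
The number of ordered 4-tuples from {1,…,8} summing to 22 is 246.
P(sum = 22) = 246/4096 = 123/2048 ≈ 0.060.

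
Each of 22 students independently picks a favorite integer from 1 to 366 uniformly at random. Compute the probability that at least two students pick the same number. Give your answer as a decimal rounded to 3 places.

It's easier to compute the probability that all 22 are distinct.
P(all distinct) = 366/366 · 365/366 · ··· · 345/366 ≈ 0.525.
So the probability of at least one match is 1 − 0.525 = 0.475.

0.475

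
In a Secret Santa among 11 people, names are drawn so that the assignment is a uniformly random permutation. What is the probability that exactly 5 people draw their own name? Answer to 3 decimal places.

Choose which 5 of the 11 are fixed: C(11,5) = 462 ways.
The remaining 6 must have no fixed point: D(6) = 265.
P = 462·265/39916800 = 53/17280 ≈ 0.003.

0.003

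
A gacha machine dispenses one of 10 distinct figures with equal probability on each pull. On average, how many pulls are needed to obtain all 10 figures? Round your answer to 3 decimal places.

After i distinct types are collected, each trial gives a new one with probability (10−i)/10, so the expected wait for the next new type is 10/(10−i).
E = 10/10 + 10/9 + 10/8 + 10/7 + 10/6 + 10/5 + 10/4 + 10/3 + 10/2 + 10/1 = 7381/252 ≈ 29.290.

29.290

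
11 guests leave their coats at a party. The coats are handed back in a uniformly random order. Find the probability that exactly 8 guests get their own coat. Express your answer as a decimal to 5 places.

Choose which 8 of the 11 are fixed: C(11,8) = 165 ways.
The remaining 3 must have no fixed point: D(3) = 2.
P = 165·2/39916800 = 1/120960 ≈ 0.00001.

0.00001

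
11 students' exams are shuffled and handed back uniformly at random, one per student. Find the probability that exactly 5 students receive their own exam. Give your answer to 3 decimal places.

0.003

Choose which 5 of the 11 are fixed: C(11,5) = 462 ways.
The remaining 6 must have no fixed point: D(6) = 265.
P = 462·265/39916800 = 53/17280 ≈ 0.003.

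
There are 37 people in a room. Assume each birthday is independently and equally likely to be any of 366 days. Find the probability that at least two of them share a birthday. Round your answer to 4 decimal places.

0.8479

It's easier to compute the probability that all 37 are distinct.
P(all distinct) = 366/366 · 365/366 · ··· · 330/366 ≈ 0.1521.
So the probability of at least one match is 1 − 0.1521 = 0.8479.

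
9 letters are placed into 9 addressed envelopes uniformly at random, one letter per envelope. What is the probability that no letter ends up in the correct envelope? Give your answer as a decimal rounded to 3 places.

0.368

This is the derangement probability: permutations of 9 with no fixed point.
D(9) = 9! · (1 − 1/1! + 1/2! − ··· + (−1)^9/9!) = 133496.
P = 133496/362880 = 16687/45360 ≈ 0.368.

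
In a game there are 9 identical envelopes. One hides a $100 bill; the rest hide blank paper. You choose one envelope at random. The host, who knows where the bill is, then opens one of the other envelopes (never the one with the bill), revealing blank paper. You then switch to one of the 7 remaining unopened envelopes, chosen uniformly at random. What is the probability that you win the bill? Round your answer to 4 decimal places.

Your original envelope holds the bill with probability 1/9, so the other 8 collectively hold it with probability 8/9.
The host can always find an empty envelope to open, so this doesn't change that 8/9; it is now spread over the 7 remaining unopened envelopes.
P(win by switching) = (8/9) · (1/7) = 8/63 ≈ 0.1270.

0.1270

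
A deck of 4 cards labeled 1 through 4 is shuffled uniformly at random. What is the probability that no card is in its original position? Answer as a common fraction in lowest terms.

3/8

This is the derangement probability: permutations of 4 with no fixed point.
D(4) = 4! · (1 − 1/1! + 1/2! − ··· + (−1)^4/4!) = 9.
P = 9/24 = 3/8.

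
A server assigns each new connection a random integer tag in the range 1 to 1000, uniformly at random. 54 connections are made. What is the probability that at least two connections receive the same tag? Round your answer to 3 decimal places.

0.767

It's easier to compute the probability that all 54 are distinct.
P(all distinct) = 1000/1000 · 999/1000 · ··· · 947/1000 ≈ 0.233.
So the probability of at least one match is 1 − 0.233 = 0.767.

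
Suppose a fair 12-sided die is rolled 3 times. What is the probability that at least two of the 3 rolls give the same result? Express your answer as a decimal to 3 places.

0.236

P(all 3 different) = 12/12 · 11/12 · ··· · 10/12 ≈ 0.764.
P(at least two equal) = 1 − 0.764 = 0.236.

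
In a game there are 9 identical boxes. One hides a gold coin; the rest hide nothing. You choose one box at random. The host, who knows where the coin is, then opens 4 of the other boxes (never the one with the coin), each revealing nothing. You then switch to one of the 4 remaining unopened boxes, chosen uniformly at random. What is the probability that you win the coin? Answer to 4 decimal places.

Your original box holds the coin with probability 1/9, so the other 8 collectively hold it with probability 8/9.
The host can always find 4 empty boxes to open, so the reveals don't change that 8/9; it is now spread over the 4 remaining unopened boxes.
P(win by switching) = (8/9) · (1/4) = 2/9 ≈ 0.2222.

0.2222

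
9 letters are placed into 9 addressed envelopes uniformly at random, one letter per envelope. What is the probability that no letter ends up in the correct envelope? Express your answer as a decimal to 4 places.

This is the derangement probability: permutations of 9 with no fixed point.
D(9) = 9! · (1 − 1/1! + 1/2! − ··· + (−1)^9/9!) = 133496.
P = 133496/362880 = 16687/45360 ≈ 0.3679.

0.3679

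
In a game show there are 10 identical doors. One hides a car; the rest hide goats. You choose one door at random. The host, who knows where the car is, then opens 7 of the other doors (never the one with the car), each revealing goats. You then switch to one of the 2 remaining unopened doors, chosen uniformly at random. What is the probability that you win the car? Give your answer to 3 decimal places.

0.450

Your original door holds the car with probability 1/10, so the other 9 collectively hold it with probability 9/10.
The host can always find 7 empty doors to open, so the reveals don't change that 9/10; it is now spread over the 2 remaining unopened doors.
P(win by switching) = (9/10) · (1/2) = 9/20 ≈ 0.450.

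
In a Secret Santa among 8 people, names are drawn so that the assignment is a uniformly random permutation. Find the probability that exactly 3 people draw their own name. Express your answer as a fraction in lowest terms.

11/180

Choose which 3 of the 8 are fixed: C(8,3) = 56 ways.
The remaining 5 must have no fixed point: D(5) = 44.
P = 56·44/40320 = 11/180.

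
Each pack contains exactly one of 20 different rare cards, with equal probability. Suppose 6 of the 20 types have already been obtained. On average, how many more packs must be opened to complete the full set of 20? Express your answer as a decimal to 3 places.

Starting from 6 distinct types, each trial gives a new one with probability (20−i)/20 when i types are held, so the wait for the next new type is 20/(20−i).
E = 20/14 + 20/13 + 20/12 + 20/11 + 20/10 + 20/9 + 20/8 + 20/7 + 20/6 + 20/5 + 20/4 + 20/3 + 20/2 + 20/1 = 1171733/18018 ≈ 65.031.

65.031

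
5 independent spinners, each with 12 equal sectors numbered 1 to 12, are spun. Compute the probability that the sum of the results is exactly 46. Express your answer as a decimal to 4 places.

0.0120

There are 12^5 = 248832 equally likely outcomes.
The number of ordered 5-tuples from {1,…,12} summing to 46 is 2985.
P(sum = 46) = 2985/248832 = 995/82944 ≈ 0.0120.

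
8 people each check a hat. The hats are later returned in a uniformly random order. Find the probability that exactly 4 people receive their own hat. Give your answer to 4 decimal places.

Choose which 4 of the 8 are fixed: C(8,4) = 70 ways.
The remaining 4 must have no fixed point: D(4) = 9.
P = 70·9/40320 = 1/64 ≈ 0.0156.

0.0156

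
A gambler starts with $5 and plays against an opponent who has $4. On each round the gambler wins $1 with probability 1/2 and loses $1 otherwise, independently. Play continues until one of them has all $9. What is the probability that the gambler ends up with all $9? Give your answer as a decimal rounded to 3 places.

With a fair step, P(i) = ½P(i−1) + ½P(i+1) with P(0)=0, P(9)=1 has the linear solution P(i) = i/9.
P(5) = 5/9 ≈ 0.556.

0.556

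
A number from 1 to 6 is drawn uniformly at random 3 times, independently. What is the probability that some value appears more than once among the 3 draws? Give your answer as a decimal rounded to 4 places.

P(all 3 different) = 6/6 · 5/6 · ··· · 4/6 ≈ 0.5556.
P(at least two equal) = 1 − 0.5556 = 0.4444.

0.4444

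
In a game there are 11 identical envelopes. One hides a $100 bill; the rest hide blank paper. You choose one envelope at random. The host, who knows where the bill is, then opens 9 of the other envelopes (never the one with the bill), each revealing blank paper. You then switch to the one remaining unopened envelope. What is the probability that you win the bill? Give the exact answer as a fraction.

10/11

Your original envelope holds the bill with probability 1/11, so the other 10 collectively hold it with probability 10/11.
The host can always find 9 empty envelopes to open, so the reveals don't change that 10/11; it is now spread over the 1 remaining unopened envelope.
P(win by switching) = (10/11) · (1/1) = 10/11.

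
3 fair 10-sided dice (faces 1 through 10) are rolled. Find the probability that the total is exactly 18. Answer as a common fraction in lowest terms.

There are 10^3 = 1000 equally likely outcomes.
The number of ordered 3-tuples from {1,…,10} summing to 18 is 73.
P(sum = 18) = 73/1000.

73/1000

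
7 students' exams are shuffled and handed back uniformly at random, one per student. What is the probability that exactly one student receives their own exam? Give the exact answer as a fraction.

Choose which one is fixed: C(7,1) = 7 ways.
The remaining 6 must have no fixed point: D(6) = 265.
P = 7·265/5040 = 53/144.

53/144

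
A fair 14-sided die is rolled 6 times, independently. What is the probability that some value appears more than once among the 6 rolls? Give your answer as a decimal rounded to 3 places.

P(all 6 different) = 14/14 · 13/14 · ··· · 9/14 ≈ 0.287.
P(at least two equal) = 1 − 0.287 = 0.713.

0.713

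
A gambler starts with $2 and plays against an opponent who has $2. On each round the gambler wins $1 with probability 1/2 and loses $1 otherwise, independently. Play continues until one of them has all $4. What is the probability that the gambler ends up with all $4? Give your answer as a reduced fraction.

With a fair step, P(i) = ½P(i−1) + ½P(i+1) with P(0)=0, P(4)=1 has the linear solution P(i) = i/4.
P(2) = 2/4 = 1/2.

1/2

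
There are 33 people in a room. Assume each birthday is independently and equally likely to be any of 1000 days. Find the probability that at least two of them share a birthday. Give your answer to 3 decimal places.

It's easier to compute the probability that all 33 are distinct.
P(all distinct) = 1000/1000 · 999/1000 · ··· · 968/1000 ≈ 0.586.
So the probability of at least one match is 1 − 0.586 = 0.414.

0.414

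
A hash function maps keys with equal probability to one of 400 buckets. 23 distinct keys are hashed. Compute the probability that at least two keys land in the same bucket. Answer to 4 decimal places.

It's easier to compute the probability that all 23 are distinct.
P(all distinct) = 400/400 · 399/400 · ··· · 378/400 ≈ 0.5248.
So the probability of at least one match is 1 − 0.5248 = 0.4752.

0.4752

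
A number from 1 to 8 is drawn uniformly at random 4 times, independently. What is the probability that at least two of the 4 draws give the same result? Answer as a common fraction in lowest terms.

P(all 4 different) = 8/8 · 7/8 · ··· · 5/8 = 105/256.
P(at least two equal) = 1 − 105/256 = 151/256.

151/256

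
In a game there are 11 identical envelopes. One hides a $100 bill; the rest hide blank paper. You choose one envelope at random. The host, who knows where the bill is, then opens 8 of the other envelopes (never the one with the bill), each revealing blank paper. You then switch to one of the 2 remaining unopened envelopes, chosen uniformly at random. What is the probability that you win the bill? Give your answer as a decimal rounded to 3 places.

Your original envelope holds the bill with probability 1/11, so the other 10 collectively hold it with probability 10/11.
The host can always find 8 empty envelopes to open, so the reveals don't change that 10/11; it is now spread over the 2 remaining unopened envelopes.
P(win by switching) = (10/11) · (1/2) = 5/11 ≈ 0.455.

0.455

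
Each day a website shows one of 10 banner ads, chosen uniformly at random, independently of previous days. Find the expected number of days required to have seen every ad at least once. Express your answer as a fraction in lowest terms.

After i distinct types are collected, each trial gives a new one with probability (10−i)/10, so the expected wait for the next new type is 10/(10−i).
E = 10/10 + 10/9 + 10/8 + 10/7 + 10/6 + 10/5 + 10/4 + 10/3 + 10/2 + 10/1 = 7381/252.

7381/252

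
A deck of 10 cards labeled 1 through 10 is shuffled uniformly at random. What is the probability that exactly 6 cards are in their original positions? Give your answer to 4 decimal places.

0.0005

Choose which 6 of the 10 are fixed: C(10,6) = 210 ways.
The remaining 4 must have no fixed point: D(4) = 9.
P = 210·9/3628800 = 1/1920 ≈ 0.0005.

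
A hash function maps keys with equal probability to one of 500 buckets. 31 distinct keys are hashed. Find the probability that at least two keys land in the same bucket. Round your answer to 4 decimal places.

0.6131

It's easier to compute the probability that all 31 are distinct.
P(all distinct) = 500/500 · 499/500 · ··· · 470/500 ≈ 0.3869.
So the probability of at least one match is 1 − 0.3869 = 0.6131.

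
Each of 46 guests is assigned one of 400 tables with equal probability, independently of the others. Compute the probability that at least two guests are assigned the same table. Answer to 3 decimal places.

It's easier to compute the probability that all 46 are distinct.
P(all distinct) = 400/400 · 399/400 · ··· · 355/400 ≈ 0.068.
So the probability of at least one match is 1 − 0.068 = 0.932.

0.932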